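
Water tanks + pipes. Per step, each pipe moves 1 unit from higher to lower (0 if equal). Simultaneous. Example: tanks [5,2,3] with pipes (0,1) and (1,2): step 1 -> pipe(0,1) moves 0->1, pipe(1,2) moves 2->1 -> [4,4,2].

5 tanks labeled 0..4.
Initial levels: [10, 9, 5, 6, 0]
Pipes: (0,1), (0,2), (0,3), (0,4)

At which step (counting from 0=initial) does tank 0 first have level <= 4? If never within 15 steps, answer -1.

Step 1: flows [0->1,0->2,0->3,0->4] -> levels [6 10 6 7 1]
Step 2: flows [1->0,0=2,3->0,0->4] -> levels [7 9 6 6 2]
Step 3: flows [1->0,0->2,0->3,0->4] -> levels [5 8 7 7 3]
Step 4: flows [1->0,2->0,3->0,0->4] -> levels [7 7 6 6 4]
Step 5: flows [0=1,0->2,0->3,0->4] -> levels [4 7 7 7 5]
Tank 0 first reaches <=4 at step 5

Answer: 5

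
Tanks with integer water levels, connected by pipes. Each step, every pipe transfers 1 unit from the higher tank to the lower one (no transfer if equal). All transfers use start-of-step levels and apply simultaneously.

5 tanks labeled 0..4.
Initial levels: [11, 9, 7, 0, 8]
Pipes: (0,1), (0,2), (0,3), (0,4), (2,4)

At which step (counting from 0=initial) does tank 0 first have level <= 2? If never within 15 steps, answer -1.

Step 1: flows [0->1,0->2,0->3,0->4,4->2] -> levels [7 10 9 1 8]
Step 2: flows [1->0,2->0,0->3,4->0,2->4] -> levels [9 9 7 2 8]
Step 3: flows [0=1,0->2,0->3,0->4,4->2] -> levels [6 9 9 3 8]
Step 4: flows [1->0,2->0,0->3,4->0,2->4] -> levels [8 8 7 4 8]
Step 5: flows [0=1,0->2,0->3,0=4,4->2] -> levels [6 8 9 5 7]
Step 6: flows [1->0,2->0,0->3,4->0,2->4] -> levels [8 7 7 6 7]
Step 7: flows [0->1,0->2,0->3,0->4,2=4] -> levels [4 8 8 7 8]
Step 8: flows [1->0,2->0,3->0,4->0,2=4] -> levels [8 7 7 6 7]
  -> period-2 cycle (repeats step 6); tank 0 never drops to <=2
Tank 0 never reaches <=2 within 15 steps

Answer: -1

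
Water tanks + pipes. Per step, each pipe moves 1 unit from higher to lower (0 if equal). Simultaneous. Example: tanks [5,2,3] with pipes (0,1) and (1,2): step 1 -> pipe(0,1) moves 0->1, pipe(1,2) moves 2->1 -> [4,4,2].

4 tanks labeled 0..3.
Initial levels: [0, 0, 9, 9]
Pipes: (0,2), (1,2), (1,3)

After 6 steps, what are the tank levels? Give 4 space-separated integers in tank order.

Step 1: flows [2->0,2->1,3->1] -> levels [1 2 7 8]
Step 2: flows [2->0,2->1,3->1] -> levels [2 4 5 7]
Step 3: flows [2->0,2->1,3->1] -> levels [3 6 3 6]
Step 4: flows [0=2,1->2,1=3] -> levels [3 5 4 6]
Step 5: flows [2->0,1->2,3->1] -> levels [4 5 4 5]
Step 6: flows [0=2,1->2,1=3] -> levels [4 4 5 5]

Answer: 4 4 5 5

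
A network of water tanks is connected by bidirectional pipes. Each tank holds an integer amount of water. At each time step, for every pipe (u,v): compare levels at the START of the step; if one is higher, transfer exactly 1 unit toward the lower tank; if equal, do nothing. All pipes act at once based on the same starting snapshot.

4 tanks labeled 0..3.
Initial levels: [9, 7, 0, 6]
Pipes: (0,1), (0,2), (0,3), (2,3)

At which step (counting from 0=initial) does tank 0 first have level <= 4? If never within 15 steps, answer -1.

Answer: 5

Derivation:
Step 1: flows [0->1,0->2,0->3,3->2] -> levels [6 8 2 6]
Step 2: flows [1->0,0->2,0=3,3->2] -> levels [6 7 4 5]
Step 3: flows [1->0,0->2,0->3,3->2] -> levels [5 6 6 5]
Step 4: flows [1->0,2->0,0=3,2->3] -> levels [7 5 4 6]
Step 5: flows [0->1,0->2,0->3,3->2] -> levels [4 6 6 6]
Tank 0 first reaches <=4 at step 5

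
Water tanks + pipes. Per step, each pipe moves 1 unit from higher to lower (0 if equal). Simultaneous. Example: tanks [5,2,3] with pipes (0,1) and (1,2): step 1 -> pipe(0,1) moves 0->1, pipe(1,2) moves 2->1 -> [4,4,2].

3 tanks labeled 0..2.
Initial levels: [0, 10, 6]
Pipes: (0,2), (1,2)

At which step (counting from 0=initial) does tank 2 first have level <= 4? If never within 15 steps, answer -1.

Step 1: flows [2->0,1->2] -> levels [1 9 6]
Step 2: flows [2->0,1->2] -> levels [2 8 6]
Step 3: flows [2->0,1->2] -> levels [3 7 6]
Step 4: flows [2->0,1->2] -> levels [4 6 6]
Step 5: flows [2->0,1=2] -> levels [5 6 5]
Step 6: flows [0=2,1->2] -> levels [5 5 6]
Step 7: flows [2->0,2->1] -> levels [6 6 4]
Tank 2 first reaches <=4 at step 7

Answer: 7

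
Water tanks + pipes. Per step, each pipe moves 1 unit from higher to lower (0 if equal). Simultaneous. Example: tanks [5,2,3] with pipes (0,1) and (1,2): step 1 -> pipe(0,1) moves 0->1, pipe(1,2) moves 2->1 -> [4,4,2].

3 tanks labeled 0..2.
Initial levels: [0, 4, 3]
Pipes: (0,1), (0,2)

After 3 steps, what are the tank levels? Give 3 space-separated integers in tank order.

Answer: 1 3 3

Derivation:
Step 1: flows [1->0,2->0] -> levels [2 3 2]
Step 2: flows [1->0,0=2] -> levels [3 2 2]
Step 3: flows [0->1,0->2] -> levels [1 3 3]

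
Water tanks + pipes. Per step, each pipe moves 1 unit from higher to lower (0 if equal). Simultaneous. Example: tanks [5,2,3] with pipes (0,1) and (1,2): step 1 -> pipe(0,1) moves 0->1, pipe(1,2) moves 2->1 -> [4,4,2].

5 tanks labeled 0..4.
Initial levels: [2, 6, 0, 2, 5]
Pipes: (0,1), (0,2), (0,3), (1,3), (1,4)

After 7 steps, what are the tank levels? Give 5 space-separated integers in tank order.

Answer: 2 2 3 4 4

Derivation:
Step 1: flows [1->0,0->2,0=3,1->3,1->4] -> levels [2 3 1 3 6]
Step 2: flows [1->0,0->2,3->0,1=3,4->1] -> levels [3 3 2 2 5]
Step 3: flows [0=1,0->2,0->3,1->3,4->1] -> levels [1 3 3 4 4]
Step 4: flows [1->0,2->0,3->0,3->1,4->1] -> levels [4 4 2 2 3]
Step 5: flows [0=1,0->2,0->3,1->3,1->4] -> levels [2 2 3 4 4]
Step 6: flows [0=1,2->0,3->0,3->1,4->1] -> levels [4 4 2 2 3]
  -> period-2 cycle: step 6 state = step 4 state
  -> state at step 7: (7-4) mod 2 = 1, same as step 5 -> [2 2 3 4 4]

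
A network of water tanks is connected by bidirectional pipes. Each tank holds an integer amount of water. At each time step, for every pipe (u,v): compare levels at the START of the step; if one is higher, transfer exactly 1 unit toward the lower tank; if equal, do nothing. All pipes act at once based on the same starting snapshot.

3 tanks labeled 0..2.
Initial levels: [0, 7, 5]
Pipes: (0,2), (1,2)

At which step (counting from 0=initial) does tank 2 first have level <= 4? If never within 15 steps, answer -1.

Step 1: flows [2->0,1->2] -> levels [1 6 5]
Step 2: flows [2->0,1->2] -> levels [2 5 5]
Step 3: flows [2->0,1=2] -> levels [3 5 4]
Tank 2 first reaches <=4 at step 3

Answer: 3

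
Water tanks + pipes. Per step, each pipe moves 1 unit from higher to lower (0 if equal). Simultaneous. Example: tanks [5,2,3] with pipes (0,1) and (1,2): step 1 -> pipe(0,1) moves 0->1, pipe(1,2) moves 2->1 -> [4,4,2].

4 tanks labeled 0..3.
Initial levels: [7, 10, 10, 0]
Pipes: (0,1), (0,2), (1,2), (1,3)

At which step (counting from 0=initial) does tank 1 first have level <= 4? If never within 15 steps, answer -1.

Answer: -1

Derivation:
Step 1: flows [1->0,2->0,1=2,1->3] -> levels [9 8 9 1]
Step 2: flows [0->1,0=2,2->1,1->3] -> levels [8 9 8 2]
Step 3: flows [1->0,0=2,1->2,1->3] -> levels [9 6 9 3]
Step 4: flows [0->1,0=2,2->1,1->3] -> levels [8 7 8 4]
Step 5: flows [0->1,0=2,2->1,1->3] -> levels [7 8 7 5]
Step 6: flows [1->0,0=2,1->2,1->3] -> levels [8 5 8 6]
Step 7: flows [0->1,0=2,2->1,3->1] -> levels [7 8 7 5]
  -> period-2 cycle (repeats step 5); tank 1 never drops to <=4
Tank 1 never reaches <=4 within 15 steps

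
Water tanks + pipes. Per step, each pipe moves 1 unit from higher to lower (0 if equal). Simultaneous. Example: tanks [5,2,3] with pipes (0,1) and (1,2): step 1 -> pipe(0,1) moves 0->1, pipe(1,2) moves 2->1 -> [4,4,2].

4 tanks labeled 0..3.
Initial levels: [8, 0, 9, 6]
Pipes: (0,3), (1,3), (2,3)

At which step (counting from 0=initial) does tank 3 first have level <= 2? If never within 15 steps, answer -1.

Step 1: flows [0->3,3->1,2->3] -> levels [7 1 8 7]
Step 2: flows [0=3,3->1,2->3] -> levels [7 2 7 7]
Step 3: flows [0=3,3->1,2=3] -> levels [7 3 7 6]
Step 4: flows [0->3,3->1,2->3] -> levels [6 4 6 7]
Step 5: flows [3->0,3->1,3->2] -> levels [7 5 7 4]
Step 6: flows [0->3,1->3,2->3] -> levels [6 4 6 7]
  -> period-2 cycle (repeats step 4); tank 3 never drops to <=2
Tank 3 never reaches <=2 within 15 steps

Answer: -1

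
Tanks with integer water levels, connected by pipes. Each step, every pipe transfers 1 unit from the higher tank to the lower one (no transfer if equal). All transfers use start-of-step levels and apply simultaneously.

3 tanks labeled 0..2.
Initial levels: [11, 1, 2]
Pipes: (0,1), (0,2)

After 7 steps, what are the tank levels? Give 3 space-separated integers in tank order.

Answer: 6 4 4

Derivation:
Step 1: flows [0->1,0->2] -> levels [9 2 3]
Step 2: flows [0->1,0->2] -> levels [7 3 4]
Step 3: flows [0->1,0->2] -> levels [5 4 5]
Step 4: flows [0->1,0=2] -> levels [4 5 5]
Step 5: flows [1->0,2->0] -> levels [6 4 4]
Step 6: flows [0->1,0->2] -> levels [4 5 5]
  -> period-2 cycle: step 6 state = step 4 state
  -> state at step 7: (7-4) mod 2 = 1, same as step 5 -> [6 4 4]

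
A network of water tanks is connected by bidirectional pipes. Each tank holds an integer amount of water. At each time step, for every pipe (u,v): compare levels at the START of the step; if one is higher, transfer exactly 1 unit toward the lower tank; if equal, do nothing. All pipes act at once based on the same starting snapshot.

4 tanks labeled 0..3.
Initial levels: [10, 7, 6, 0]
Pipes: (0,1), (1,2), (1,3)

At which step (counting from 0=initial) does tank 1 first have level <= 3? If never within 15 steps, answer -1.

Step 1: flows [0->1,1->2,1->3] -> levels [9 6 7 1]
Step 2: flows [0->1,2->1,1->3] -> levels [8 7 6 2]
Step 3: flows [0->1,1->2,1->3] -> levels [7 6 7 3]
Step 4: flows [0->1,2->1,1->3] -> levels [6 7 6 4]
Step 5: flows [1->0,1->2,1->3] -> levels [7 4 7 5]
Step 6: flows [0->1,2->1,3->1] -> levels [6 7 6 4]
  -> period-2 cycle (repeats step 4); tank 1 never drops to <=3
Tank 1 never reaches <=3 within 15 steps

Answer: -1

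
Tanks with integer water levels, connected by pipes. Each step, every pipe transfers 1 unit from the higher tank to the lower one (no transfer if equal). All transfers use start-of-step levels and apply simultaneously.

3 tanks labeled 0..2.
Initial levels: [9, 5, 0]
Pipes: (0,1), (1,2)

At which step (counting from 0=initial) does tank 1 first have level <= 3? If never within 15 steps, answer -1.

Step 1: flows [0->1,1->2] -> levels [8 5 1]
Step 2: flows [0->1,1->2] -> levels [7 5 2]
Step 3: flows [0->1,1->2] -> levels [6 5 3]
Step 4: flows [0->1,1->2] -> levels [5 5 4]
Step 5: flows [0=1,1->2] -> levels [5 4 5]
Step 6: flows [0->1,2->1] -> levels [4 6 4]
Step 7: flows [1->0,1->2] -> levels [5 4 5]
  -> period-2 cycle (repeats step 5); tank 1 never drops to <=3
Tank 1 never reaches <=3 within 15 steps

Answer: -1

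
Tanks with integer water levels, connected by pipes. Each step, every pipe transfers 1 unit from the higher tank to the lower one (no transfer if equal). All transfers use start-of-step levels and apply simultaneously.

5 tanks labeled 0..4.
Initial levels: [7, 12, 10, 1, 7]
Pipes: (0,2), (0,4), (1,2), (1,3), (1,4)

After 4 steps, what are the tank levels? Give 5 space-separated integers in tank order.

Step 1: flows [2->0,0=4,1->2,1->3,1->4] -> levels [8 9 10 2 8]
Step 2: flows [2->0,0=4,2->1,1->3,1->4] -> levels [9 8 8 3 9]
Step 3: flows [0->2,0=4,1=2,1->3,4->1] -> levels [8 8 9 4 8]
Step 4: flows [2->0,0=4,2->1,1->3,1=4] -> levels [9 8 7 5 8]

Answer: 9 8 7 5 8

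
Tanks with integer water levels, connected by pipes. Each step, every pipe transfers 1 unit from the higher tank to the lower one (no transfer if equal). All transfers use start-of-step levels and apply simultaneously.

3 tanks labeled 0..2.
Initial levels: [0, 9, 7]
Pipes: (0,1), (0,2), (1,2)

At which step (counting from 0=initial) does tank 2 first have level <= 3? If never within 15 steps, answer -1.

Step 1: flows [1->0,2->0,1->2] -> levels [2 7 7]
Step 2: flows [1->0,2->0,1=2] -> levels [4 6 6]
Step 3: flows [1->0,2->0,1=2] -> levels [6 5 5]
Step 4: flows [0->1,0->2,1=2] -> levels [4 6 6]
  -> period-2 cycle (repeats step 2); tank 2 never drops to <=3
Tank 2 never reaches <=3 within 15 steps

Answer: -1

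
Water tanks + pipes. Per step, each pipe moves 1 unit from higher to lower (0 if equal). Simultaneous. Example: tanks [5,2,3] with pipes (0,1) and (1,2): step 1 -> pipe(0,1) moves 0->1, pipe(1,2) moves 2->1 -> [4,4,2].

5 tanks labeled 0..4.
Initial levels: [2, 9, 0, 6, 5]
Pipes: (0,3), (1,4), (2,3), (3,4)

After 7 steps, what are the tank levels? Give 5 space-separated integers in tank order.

Answer: 4 5 4 3 6

Derivation:
Step 1: flows [3->0,1->4,3->2,3->4] -> levels [3 8 1 3 7]
Step 2: flows [0=3,1->4,3->2,4->3] -> levels [3 7 2 3 7]
Step 3: flows [0=3,1=4,3->2,4->3] -> levels [3 7 3 3 6]
Step 4: flows [0=3,1->4,2=3,4->3] -> levels [3 6 3 4 6]
Step 5: flows [3->0,1=4,3->2,4->3] -> levels [4 6 4 3 5]
Step 6: flows [0->3,1->4,2->3,4->3] -> levels [3 5 3 6 5]
Step 7: flows [3->0,1=4,3->2,3->4] -> levels [4 5 4 3 6]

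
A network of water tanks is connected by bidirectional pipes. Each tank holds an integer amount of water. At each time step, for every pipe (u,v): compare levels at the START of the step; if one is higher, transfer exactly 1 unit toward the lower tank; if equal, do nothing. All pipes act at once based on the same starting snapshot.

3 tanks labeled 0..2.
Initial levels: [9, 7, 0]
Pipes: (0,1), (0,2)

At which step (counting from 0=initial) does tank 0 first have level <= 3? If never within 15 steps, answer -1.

Answer: -1

Derivation:
Step 1: flows [0->1,0->2] -> levels [7 8 1]
Step 2: flows [1->0,0->2] -> levels [7 7 2]
Step 3: flows [0=1,0->2] -> levels [6 7 3]
Step 4: flows [1->0,0->2] -> levels [6 6 4]
Step 5: flows [0=1,0->2] -> levels [5 6 5]
Step 6: flows [1->0,0=2] -> levels [6 5 5]
Step 7: flows [0->1,0->2] -> levels [4 6 6]
Step 8: flows [1->0,2->0] -> levels [6 5 5]
  -> period-2 cycle (repeats step 6); tank 0 never drops to <=3
Tank 0 never reaches <=3 within 15 steps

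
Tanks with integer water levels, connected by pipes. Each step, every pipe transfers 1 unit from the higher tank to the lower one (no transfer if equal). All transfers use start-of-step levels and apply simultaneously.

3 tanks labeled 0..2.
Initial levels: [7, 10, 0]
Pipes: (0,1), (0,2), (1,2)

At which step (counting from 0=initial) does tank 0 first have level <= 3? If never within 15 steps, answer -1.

Answer: -1

Derivation:
Step 1: flows [1->0,0->2,1->2] -> levels [7 8 2]
Step 2: flows [1->0,0->2,1->2] -> levels [7 6 4]
Step 3: flows [0->1,0->2,1->2] -> levels [5 6 6]
Step 4: flows [1->0,2->0,1=2] -> levels [7 5 5]
Step 5: flows [0->1,0->2,1=2] -> levels [5 6 6]
  -> period-2 cycle (repeats step 3); tank 0 never drops to <=3
Tank 0 never reaches <=3 within 15 steps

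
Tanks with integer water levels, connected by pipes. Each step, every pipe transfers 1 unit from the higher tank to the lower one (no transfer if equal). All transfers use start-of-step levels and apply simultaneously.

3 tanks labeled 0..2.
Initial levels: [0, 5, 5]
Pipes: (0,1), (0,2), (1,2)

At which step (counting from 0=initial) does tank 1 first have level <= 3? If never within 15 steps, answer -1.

Step 1: flows [1->0,2->0,1=2] -> levels [2 4 4]
Step 2: flows [1->0,2->0,1=2] -> levels [4 3 3]
Tank 1 first reaches <=3 at step 2

Answer: 2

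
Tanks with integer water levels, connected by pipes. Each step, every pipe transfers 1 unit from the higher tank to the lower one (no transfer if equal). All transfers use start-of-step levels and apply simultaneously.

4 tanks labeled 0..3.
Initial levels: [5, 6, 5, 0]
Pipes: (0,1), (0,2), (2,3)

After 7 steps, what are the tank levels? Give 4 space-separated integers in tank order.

Answer: 5 4 3 4

Derivation:
Step 1: flows [1->0,0=2,2->3] -> levels [6 5 4 1]
Step 2: flows [0->1,0->2,2->3] -> levels [4 6 4 2]
Step 3: flows [1->0,0=2,2->3] -> levels [5 5 3 3]
Step 4: flows [0=1,0->2,2=3] -> levels [4 5 4 3]
Step 5: flows [1->0,0=2,2->3] -> levels [5 4 3 4]
Step 6: flows [0->1,0->2,3->2] -> levels [3 5 5 3]
Step 7: flows [1->0,2->0,2->3] -> levels [5 4 3 4]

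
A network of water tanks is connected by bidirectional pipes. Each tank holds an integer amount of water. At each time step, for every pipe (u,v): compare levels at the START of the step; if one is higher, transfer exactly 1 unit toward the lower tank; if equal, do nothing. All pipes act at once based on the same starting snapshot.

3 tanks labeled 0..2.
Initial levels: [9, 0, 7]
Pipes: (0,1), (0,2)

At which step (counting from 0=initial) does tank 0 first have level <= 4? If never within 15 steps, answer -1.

Answer: 7

Derivation:
Step 1: flows [0->1,0->2] -> levels [7 1 8]
Step 2: flows [0->1,2->0] -> levels [7 2 7]
Step 3: flows [0->1,0=2] -> levels [6 3 7]
Step 4: flows [0->1,2->0] -> levels [6 4 6]
Step 5: flows [0->1,0=2] -> levels [5 5 6]
Step 6: flows [0=1,2->0] -> levels [6 5 5]
Step 7: flows [0->1,0->2] -> levels [4 6 6]
Tank 0 first reaches <=4 at step 7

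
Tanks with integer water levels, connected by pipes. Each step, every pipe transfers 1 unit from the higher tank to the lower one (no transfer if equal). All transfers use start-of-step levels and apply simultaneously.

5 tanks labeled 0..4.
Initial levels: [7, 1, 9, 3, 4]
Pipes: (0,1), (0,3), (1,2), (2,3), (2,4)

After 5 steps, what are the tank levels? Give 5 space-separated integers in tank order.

Answer: 6 3 6 4 5

Derivation:
Step 1: flows [0->1,0->3,2->1,2->3,2->4] -> levels [5 3 6 5 5]
Step 2: flows [0->1,0=3,2->1,2->3,2->4] -> levels [4 5 3 6 6]
Step 3: flows [1->0,3->0,1->2,3->2,4->2] -> levels [6 3 6 4 5]
Step 4: flows [0->1,0->3,2->1,2->3,2->4] -> levels [4 5 3 6 6]
  -> period-2 cycle: step 4 state = step 2 state
  -> state at step 5: (5-2) mod 2 = 1, same as step 3 -> [6 3 6 4 5]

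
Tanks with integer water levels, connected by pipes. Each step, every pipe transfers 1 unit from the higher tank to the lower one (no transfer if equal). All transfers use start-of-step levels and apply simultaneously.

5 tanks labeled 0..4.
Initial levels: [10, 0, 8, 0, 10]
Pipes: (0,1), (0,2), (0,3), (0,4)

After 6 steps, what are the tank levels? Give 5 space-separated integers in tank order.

Step 1: flows [0->1,0->2,0->3,0=4] -> levels [7 1 9 1 10]
Step 2: flows [0->1,2->0,0->3,4->0] -> levels [7 2 8 2 9]
Step 3: flows [0->1,2->0,0->3,4->0] -> levels [7 3 7 3 8]
Step 4: flows [0->1,0=2,0->3,4->0] -> levels [6 4 7 4 7]
Step 5: flows [0->1,2->0,0->3,4->0] -> levels [6 5 6 5 6]
Step 6: flows [0->1,0=2,0->3,0=4] -> levels [4 6 6 6 6]

Answer: 4 6 6 6 6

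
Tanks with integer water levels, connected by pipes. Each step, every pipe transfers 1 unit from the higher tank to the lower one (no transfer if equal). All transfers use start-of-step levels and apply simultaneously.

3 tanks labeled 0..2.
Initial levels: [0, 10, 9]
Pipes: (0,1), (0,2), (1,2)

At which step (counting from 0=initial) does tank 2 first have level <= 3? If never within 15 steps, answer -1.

Step 1: flows [1->0,2->0,1->2] -> levels [2 8 9]
Step 2: flows [1->0,2->0,2->1] -> levels [4 8 7]
Step 3: flows [1->0,2->0,1->2] -> levels [6 6 7]
Step 4: flows [0=1,2->0,2->1] -> levels [7 7 5]
Step 5: flows [0=1,0->2,1->2] -> levels [6 6 7]
  -> period-2 cycle (repeats step 3); tank 2 never drops to <=3
Tank 2 never reaches <=3 within 15 steps

Answer: -1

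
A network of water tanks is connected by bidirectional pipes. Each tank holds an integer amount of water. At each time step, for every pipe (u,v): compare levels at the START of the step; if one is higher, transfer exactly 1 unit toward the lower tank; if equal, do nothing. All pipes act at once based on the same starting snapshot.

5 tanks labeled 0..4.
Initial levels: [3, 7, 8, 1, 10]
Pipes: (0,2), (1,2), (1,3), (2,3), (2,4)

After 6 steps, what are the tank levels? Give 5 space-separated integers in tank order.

Answer: 5 5 8 5 6

Derivation:
Step 1: flows [2->0,2->1,1->3,2->3,4->2] -> levels [4 7 6 3 9]
Step 2: flows [2->0,1->2,1->3,2->3,4->2] -> levels [5 5 6 5 8]
Step 3: flows [2->0,2->1,1=3,2->3,4->2] -> levels [6 6 4 6 7]
Step 4: flows [0->2,1->2,1=3,3->2,4->2] -> levels [5 5 8 5 6]
Step 5: flows [2->0,2->1,1=3,2->3,2->4] -> levels [6 6 4 6 7]
  -> period-2 cycle: step 5 state = step 3 state
  -> state at step 6: (6-3) mod 2 = 1, same as step 4 -> [5 5 8 5 6]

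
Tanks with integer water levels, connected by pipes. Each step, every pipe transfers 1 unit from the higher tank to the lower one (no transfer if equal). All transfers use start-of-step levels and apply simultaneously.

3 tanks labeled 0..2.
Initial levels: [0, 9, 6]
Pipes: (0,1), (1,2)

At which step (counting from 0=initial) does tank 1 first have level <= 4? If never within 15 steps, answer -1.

Step 1: flows [1->0,1->2] -> levels [1 7 7]
Step 2: flows [1->0,1=2] -> levels [2 6 7]
Step 3: flows [1->0,2->1] -> levels [3 6 6]
Step 4: flows [1->0,1=2] -> levels [4 5 6]
Step 5: flows [1->0,2->1] -> levels [5 5 5]
Step 6: flows [0=1,1=2] -> levels [5 5 5]
  -> stable; tank 1 stays at 5 > 4
Tank 1 never reaches <=4 within 15 steps

Answer: -1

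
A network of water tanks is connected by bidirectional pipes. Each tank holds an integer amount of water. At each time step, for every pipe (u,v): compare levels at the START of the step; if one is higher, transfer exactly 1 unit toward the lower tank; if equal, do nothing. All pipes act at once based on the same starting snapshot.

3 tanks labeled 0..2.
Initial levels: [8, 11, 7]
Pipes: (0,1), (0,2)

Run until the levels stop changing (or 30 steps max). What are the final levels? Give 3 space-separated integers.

Step 1: flows [1->0,0->2] -> levels [8 10 8]
Step 2: flows [1->0,0=2] -> levels [9 9 8]
Step 3: flows [0=1,0->2] -> levels [8 9 9]
Step 4: flows [1->0,2->0] -> levels [10 8 8]
Step 5: flows [0->1,0->2] -> levels [8 9 9]
  -> period-2 cycle: step 5 state = step 3 state; never stabilizes
  -> state at step 30: (30-3) mod 2 = 1, same as step 4 -> [10 8 8]

Answer: 10 8 8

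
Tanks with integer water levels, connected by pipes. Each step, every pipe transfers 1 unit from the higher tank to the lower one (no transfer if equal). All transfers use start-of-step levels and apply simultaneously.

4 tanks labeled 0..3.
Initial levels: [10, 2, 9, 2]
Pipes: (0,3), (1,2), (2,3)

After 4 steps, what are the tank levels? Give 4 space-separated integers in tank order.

Step 1: flows [0->3,2->1,2->3] -> levels [9 3 7 4]
Step 2: flows [0->3,2->1,2->3] -> levels [8 4 5 6]
Step 3: flows [0->3,2->1,3->2] -> levels [7 5 5 6]
Step 4: flows [0->3,1=2,3->2] -> levels [6 5 6 6]

Answer: 6 5 6 6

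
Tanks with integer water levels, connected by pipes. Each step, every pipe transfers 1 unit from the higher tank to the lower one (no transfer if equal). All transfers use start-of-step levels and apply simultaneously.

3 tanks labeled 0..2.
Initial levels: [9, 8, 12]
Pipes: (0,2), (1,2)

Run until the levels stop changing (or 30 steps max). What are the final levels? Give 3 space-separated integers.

Step 1: flows [2->0,2->1] -> levels [10 9 10]
Step 2: flows [0=2,2->1] -> levels [10 10 9]
Step 3: flows [0->2,1->2] -> levels [9 9 11]
Step 4: flows [2->0,2->1] -> levels [10 10 9]
  -> period-2 cycle: step 4 state = step 2 state; never stabilizes
  -> state at step 30: (30-2) mod 2 = 0, same as step 2 -> [10 10 9]

Answer: 10 10 9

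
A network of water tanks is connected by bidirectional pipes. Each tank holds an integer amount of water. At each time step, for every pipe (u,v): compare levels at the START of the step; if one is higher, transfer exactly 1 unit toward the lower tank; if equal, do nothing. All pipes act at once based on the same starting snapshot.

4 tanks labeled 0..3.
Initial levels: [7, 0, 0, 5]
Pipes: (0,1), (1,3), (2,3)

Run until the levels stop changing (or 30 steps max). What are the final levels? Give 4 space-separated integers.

Step 1: flows [0->1,3->1,3->2] -> levels [6 2 1 3]
Step 2: flows [0->1,3->1,3->2] -> levels [5 4 2 1]
Step 3: flows [0->1,1->3,2->3] -> levels [4 4 1 3]
Step 4: flows [0=1,1->3,3->2] -> levels [4 3 2 3]
Step 5: flows [0->1,1=3,3->2] -> levels [3 4 3 2]
Step 6: flows [1->0,1->3,2->3] -> levels [4 2 2 4]
Step 7: flows [0->1,3->1,3->2] -> levels [3 4 3 2]
  -> period-2 cycle: step 7 state = step 5 state; never stabilizes
  -> state at step 30: (30-5) mod 2 = 1, same as step 6 -> [4 2 2 4]

Answer: 4 2 2 4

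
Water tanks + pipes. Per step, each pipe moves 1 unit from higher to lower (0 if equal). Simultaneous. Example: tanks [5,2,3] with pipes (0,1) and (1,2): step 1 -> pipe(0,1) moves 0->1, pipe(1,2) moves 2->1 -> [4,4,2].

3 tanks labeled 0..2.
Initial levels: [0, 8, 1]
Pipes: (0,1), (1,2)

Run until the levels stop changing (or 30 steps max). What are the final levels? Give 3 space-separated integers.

Step 1: flows [1->0,1->2] -> levels [1 6 2]
Step 2: flows [1->0,1->2] -> levels [2 4 3]
Step 3: flows [1->0,1->2] -> levels [3 2 4]
Step 4: flows [0->1,2->1] -> levels [2 4 3]
  -> period-2 cycle: step 4 state = step 2 state; never stabilizes
  -> state at step 30: (30-2) mod 2 = 0, same as step 2 -> [2 4 3]

Answer: 2 4 3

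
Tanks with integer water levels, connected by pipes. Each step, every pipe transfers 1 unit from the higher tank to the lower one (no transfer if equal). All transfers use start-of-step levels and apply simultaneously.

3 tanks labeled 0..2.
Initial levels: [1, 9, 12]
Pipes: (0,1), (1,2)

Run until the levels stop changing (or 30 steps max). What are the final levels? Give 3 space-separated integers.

Step 1: flows [1->0,2->1] -> levels [2 9 11]
Step 2: flows [1->0,2->1] -> levels [3 9 10]
Step 3: flows [1->0,2->1] -> levels [4 9 9]
Step 4: flows [1->0,1=2] -> levels [5 8 9]
Step 5: flows [1->0,2->1] -> levels [6 8 8]
Step 6: flows [1->0,1=2] -> levels [7 7 8]
Step 7: flows [0=1,2->1] -> levels [7 8 7]
Step 8: flows [1->0,1->2] -> levels [8 6 8]
Step 9: flows [0->1,2->1] -> levels [7 8 7]
  -> period-2 cycle: step 9 state = step 7 state; never stabilizes
  -> state at step 30: (30-7) mod 2 = 1, same as step 8 -> [8 6 8]

Answer: 8 6 8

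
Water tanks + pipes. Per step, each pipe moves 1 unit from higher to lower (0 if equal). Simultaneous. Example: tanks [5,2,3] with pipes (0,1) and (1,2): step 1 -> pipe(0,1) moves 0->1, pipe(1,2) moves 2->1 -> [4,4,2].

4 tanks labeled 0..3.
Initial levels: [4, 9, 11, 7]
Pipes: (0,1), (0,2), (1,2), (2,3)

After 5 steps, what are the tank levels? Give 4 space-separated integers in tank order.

Answer: 8 9 6 8

Derivation:
Step 1: flows [1->0,2->0,2->1,2->3] -> levels [6 9 8 8]
Step 2: flows [1->0,2->0,1->2,2=3] -> levels [8 7 8 8]
Step 3: flows [0->1,0=2,2->1,2=3] -> levels [7 9 7 8]
Step 4: flows [1->0,0=2,1->2,3->2] -> levels [8 7 9 7]
Step 5: flows [0->1,2->0,2->1,2->3] -> levels [8 9 6 8]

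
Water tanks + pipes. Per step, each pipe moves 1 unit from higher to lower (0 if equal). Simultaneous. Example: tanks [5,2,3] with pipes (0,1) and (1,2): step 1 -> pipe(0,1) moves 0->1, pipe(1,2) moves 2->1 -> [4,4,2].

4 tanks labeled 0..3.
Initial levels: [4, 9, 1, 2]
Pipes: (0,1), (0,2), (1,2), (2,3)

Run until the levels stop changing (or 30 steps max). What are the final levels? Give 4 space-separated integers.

Answer: 5 5 2 4

Derivation:
Step 1: flows [1->0,0->2,1->2,3->2] -> levels [4 7 4 1]
Step 2: flows [1->0,0=2,1->2,2->3] -> levels [5 5 4 2]
Step 3: flows [0=1,0->2,1->2,2->3] -> levels [4 4 5 3]
Step 4: flows [0=1,2->0,2->1,2->3] -> levels [5 5 2 4]
Step 5: flows [0=1,0->2,1->2,3->2] -> levels [4 4 5 3]
  -> period-2 cycle: step 5 state = step 3 state; never stabilizes
  -> state at step 30: (30-3) mod 2 = 1, same as step 4 -> [5 5 2 4]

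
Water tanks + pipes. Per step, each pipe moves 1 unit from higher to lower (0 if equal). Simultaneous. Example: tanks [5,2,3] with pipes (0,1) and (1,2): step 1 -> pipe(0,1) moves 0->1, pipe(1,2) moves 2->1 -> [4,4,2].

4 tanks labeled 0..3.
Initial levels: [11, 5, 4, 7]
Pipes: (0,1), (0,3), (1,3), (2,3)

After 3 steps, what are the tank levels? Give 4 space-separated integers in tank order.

Step 1: flows [0->1,0->3,3->1,3->2] -> levels [9 7 5 6]
Step 2: flows [0->1,0->3,1->3,3->2] -> levels [7 7 6 7]
Step 3: flows [0=1,0=3,1=3,3->2] -> levels [7 7 7 6]

Answer: 7 7 7 6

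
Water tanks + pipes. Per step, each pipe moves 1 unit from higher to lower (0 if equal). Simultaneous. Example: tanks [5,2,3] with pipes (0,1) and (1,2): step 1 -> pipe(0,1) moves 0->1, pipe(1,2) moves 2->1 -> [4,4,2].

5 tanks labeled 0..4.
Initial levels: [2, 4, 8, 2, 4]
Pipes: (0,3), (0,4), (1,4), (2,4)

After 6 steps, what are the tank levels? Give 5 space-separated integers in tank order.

Answer: 3 4 4 4 5

Derivation:
Step 1: flows [0=3,4->0,1=4,2->4] -> levels [3 4 7 2 4]
Step 2: flows [0->3,4->0,1=4,2->4] -> levels [3 4 6 3 4]
Step 3: flows [0=3,4->0,1=4,2->4] -> levels [4 4 5 3 4]
Step 4: flows [0->3,0=4,1=4,2->4] -> levels [3 4 4 4 5]
Step 5: flows [3->0,4->0,4->1,4->2] -> levels [5 5 5 3 2]
Step 6: flows [0->3,0->4,1->4,2->4] -> levels [3 4 4 4 5]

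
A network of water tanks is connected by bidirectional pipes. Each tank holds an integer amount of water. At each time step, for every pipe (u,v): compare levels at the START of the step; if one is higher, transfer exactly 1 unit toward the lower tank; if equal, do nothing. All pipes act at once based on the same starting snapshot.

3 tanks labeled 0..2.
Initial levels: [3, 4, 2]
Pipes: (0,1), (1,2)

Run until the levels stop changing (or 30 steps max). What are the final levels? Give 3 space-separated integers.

Answer: 3 4 2

Derivation:
Step 1: flows [1->0,1->2] -> levels [4 2 3]
Step 2: flows [0->1,2->1] -> levels [3 4 2]
  -> period-2 cycle: step 2 state = step 0 state; never stabilizes
  -> state at step 30: (30-0) mod 2 = 0, same as step 0 -> [3 4 2]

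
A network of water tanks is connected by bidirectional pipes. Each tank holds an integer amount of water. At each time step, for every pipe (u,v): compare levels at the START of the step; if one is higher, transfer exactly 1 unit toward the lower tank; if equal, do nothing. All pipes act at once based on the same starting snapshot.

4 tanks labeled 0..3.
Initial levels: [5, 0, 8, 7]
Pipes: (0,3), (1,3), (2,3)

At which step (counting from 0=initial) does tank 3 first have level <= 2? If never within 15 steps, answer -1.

Answer: -1

Derivation:
Step 1: flows [3->0,3->1,2->3] -> levels [6 1 7 6]
Step 2: flows [0=3,3->1,2->3] -> levels [6 2 6 6]
Step 3: flows [0=3,3->1,2=3] -> levels [6 3 6 5]
Step 4: flows [0->3,3->1,2->3] -> levels [5 4 5 6]
Step 5: flows [3->0,3->1,3->2] -> levels [6 5 6 3]
Step 6: flows [0->3,1->3,2->3] -> levels [5 4 5 6]
  -> period-2 cycle (repeats step 4); tank 3 never drops to <=2
Tank 3 never reaches <=2 within 15 steps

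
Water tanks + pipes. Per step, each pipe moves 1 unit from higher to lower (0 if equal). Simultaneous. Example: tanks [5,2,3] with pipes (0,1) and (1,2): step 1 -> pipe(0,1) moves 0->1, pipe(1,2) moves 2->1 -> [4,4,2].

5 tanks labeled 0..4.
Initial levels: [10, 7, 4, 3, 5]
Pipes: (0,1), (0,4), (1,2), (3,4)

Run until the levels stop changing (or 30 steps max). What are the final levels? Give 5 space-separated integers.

Step 1: flows [0->1,0->4,1->2,4->3] -> levels [8 7 5 4 5]
Step 2: flows [0->1,0->4,1->2,4->3] -> levels [6 7 6 5 5]
Step 3: flows [1->0,0->4,1->2,3=4] -> levels [6 5 7 5 6]
Step 4: flows [0->1,0=4,2->1,4->3] -> levels [5 7 6 6 5]
Step 5: flows [1->0,0=4,1->2,3->4] -> levels [6 5 7 5 6]
  -> period-2 cycle: step 5 state = step 3 state; never stabilizes
  -> state at step 30: (30-3) mod 2 = 1, same as step 4 -> [5 7 6 6 5]

Answer: 5 7 6 6 5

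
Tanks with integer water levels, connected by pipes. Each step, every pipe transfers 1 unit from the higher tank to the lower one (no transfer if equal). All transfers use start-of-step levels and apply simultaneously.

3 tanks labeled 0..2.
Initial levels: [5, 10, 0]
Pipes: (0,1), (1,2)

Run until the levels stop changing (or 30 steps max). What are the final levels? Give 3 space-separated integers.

Answer: 5 5 5

Derivation:
Step 1: flows [1->0,1->2] -> levels [6 8 1]
Step 2: flows [1->0,1->2] -> levels [7 6 2]
Step 3: flows [0->1,1->2] -> levels [6 6 3]
Step 4: flows [0=1,1->2] -> levels [6 5 4]
Step 5: flows [0->1,1->2] -> levels [5 5 5]
Step 6: flows [0=1,1=2] -> levels [5 5 5]
  -> stable (no change)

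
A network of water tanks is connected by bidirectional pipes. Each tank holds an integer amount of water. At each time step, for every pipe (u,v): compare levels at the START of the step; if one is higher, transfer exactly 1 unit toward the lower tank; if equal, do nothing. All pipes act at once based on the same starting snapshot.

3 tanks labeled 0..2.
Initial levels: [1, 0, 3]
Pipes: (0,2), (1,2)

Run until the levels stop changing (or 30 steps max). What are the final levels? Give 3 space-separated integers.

Step 1: flows [2->0,2->1] -> levels [2 1 1]
Step 2: flows [0->2,1=2] -> levels [1 1 2]
Step 3: flows [2->0,2->1] -> levels [2 2 0]
Step 4: flows [0->2,1->2] -> levels [1 1 2]
  -> period-2 cycle: step 4 state = step 2 state; never stabilizes
  -> state at step 30: (30-2) mod 2 = 0, same as step 2 -> [1 1 2]

Answer: 1 1 2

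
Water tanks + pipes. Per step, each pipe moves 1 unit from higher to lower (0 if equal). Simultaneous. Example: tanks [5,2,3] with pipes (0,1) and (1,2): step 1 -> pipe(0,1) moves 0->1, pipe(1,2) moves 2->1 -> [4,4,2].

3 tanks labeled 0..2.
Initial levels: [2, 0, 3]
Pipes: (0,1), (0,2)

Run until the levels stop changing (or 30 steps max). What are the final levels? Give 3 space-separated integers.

Step 1: flows [0->1,2->0] -> levels [2 1 2]
Step 2: flows [0->1,0=2] -> levels [1 2 2]
Step 3: flows [1->0,2->0] -> levels [3 1 1]
Step 4: flows [0->1,0->2] -> levels [1 2 2]
  -> period-2 cycle: step 4 state = step 2 state; never stabilizes
  -> state at step 30: (30-2) mod 2 = 0, same as step 2 -> [1 2 2]

Answer: 1 2 2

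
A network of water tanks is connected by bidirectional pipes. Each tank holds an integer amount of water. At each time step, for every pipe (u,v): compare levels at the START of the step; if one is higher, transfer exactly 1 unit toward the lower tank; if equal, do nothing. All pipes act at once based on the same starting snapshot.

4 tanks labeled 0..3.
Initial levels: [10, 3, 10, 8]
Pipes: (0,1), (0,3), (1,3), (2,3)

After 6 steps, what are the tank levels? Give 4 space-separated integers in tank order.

Step 1: flows [0->1,0->3,3->1,2->3] -> levels [8 5 9 9]
Step 2: flows [0->1,3->0,3->1,2=3] -> levels [8 7 9 7]
Step 3: flows [0->1,0->3,1=3,2->3] -> levels [6 8 8 9]
Step 4: flows [1->0,3->0,3->1,3->2] -> levels [8 8 9 6]
Step 5: flows [0=1,0->3,1->3,2->3] -> levels [7 7 8 9]
Step 6: flows [0=1,3->0,3->1,3->2] -> levels [8 8 9 6]

Answer: 8 8 9 6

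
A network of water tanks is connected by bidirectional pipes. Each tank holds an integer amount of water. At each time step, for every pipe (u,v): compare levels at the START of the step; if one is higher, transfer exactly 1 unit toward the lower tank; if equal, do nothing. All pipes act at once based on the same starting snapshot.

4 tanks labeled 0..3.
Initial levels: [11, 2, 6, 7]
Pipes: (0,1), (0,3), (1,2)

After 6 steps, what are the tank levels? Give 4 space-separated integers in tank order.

Step 1: flows [0->1,0->3,2->1] -> levels [9 4 5 8]
Step 2: flows [0->1,0->3,2->1] -> levels [7 6 4 9]
Step 3: flows [0->1,3->0,1->2] -> levels [7 6 5 8]
Step 4: flows [0->1,3->0,1->2] -> levels [7 6 6 7]
Step 5: flows [0->1,0=3,1=2] -> levels [6 7 6 7]
Step 6: flows [1->0,3->0,1->2] -> levels [8 5 7 6]

Answer: 8 5 7 6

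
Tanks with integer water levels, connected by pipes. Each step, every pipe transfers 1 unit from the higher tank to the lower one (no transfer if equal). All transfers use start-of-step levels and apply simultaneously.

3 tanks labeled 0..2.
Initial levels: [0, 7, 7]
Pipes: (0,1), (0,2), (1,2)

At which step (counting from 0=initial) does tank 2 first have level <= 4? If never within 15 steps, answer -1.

Answer: 3

Derivation:
Step 1: flows [1->0,2->0,1=2] -> levels [2 6 6]
Step 2: flows [1->0,2->0,1=2] -> levels [4 5 5]
Step 3: flows [1->0,2->0,1=2] -> levels [6 4 4]
Tank 2 first reaches <=4 at step 3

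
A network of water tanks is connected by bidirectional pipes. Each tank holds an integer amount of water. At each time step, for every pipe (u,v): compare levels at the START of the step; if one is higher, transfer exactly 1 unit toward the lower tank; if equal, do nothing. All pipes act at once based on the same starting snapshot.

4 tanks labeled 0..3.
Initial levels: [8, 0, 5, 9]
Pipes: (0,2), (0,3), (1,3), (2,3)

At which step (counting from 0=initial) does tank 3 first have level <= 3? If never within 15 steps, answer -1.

Answer: -1

Derivation:
Step 1: flows [0->2,3->0,3->1,3->2] -> levels [8 1 7 6]
Step 2: flows [0->2,0->3,3->1,2->3] -> levels [6 2 7 7]
Step 3: flows [2->0,3->0,3->1,2=3] -> levels [8 3 6 5]
Step 4: flows [0->2,0->3,3->1,2->3] -> levels [6 4 6 6]
Step 5: flows [0=2,0=3,3->1,2=3] -> levels [6 5 6 5]
Step 6: flows [0=2,0->3,1=3,2->3] -> levels [5 5 5 7]
Step 7: flows [0=2,3->0,3->1,3->2] -> levels [6 6 6 4]
Step 8: flows [0=2,0->3,1->3,2->3] -> levels [5 5 5 7]
  -> period-2 cycle (repeats step 6); tank 3 never drops to <=3
Tank 3 never reaches <=3 within 15 steps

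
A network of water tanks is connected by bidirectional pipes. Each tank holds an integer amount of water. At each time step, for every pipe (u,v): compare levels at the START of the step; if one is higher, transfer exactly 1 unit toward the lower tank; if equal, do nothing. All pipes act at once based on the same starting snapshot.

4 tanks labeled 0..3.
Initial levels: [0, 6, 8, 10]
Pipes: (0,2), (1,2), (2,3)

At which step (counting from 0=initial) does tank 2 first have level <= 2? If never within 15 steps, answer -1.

Answer: -1

Derivation:
Step 1: flows [2->0,2->1,3->2] -> levels [1 7 7 9]
Step 2: flows [2->0,1=2,3->2] -> levels [2 7 7 8]
Step 3: flows [2->0,1=2,3->2] -> levels [3 7 7 7]
Step 4: flows [2->0,1=2,2=3] -> levels [4 7 6 7]
Step 5: flows [2->0,1->2,3->2] -> levels [5 6 7 6]
Step 6: flows [2->0,2->1,2->3] -> levels [6 7 4 7]
Step 7: flows [0->2,1->2,3->2] -> levels [5 6 7 6]
  -> period-2 cycle (repeats step 5); tank 2 never drops to <=2
Tank 2 never reaches <=2 within 15 steps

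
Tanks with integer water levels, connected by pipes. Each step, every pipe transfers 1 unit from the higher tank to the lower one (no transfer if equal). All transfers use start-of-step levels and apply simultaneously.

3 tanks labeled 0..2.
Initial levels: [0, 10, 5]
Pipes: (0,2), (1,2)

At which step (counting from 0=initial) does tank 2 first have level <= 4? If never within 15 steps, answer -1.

Step 1: flows [2->0,1->2] -> levels [1 9 5]
Step 2: flows [2->0,1->2] -> levels [2 8 5]
Step 3: flows [2->0,1->2] -> levels [3 7 5]
Step 4: flows [2->0,1->2] -> levels [4 6 5]
Step 5: flows [2->0,1->2] -> levels [5 5 5]
Step 6: flows [0=2,1=2] -> levels [5 5 5]
  -> stable; tank 2 stays at 5 > 4
Tank 2 never reaches <=4 within 15 steps

Answer: -1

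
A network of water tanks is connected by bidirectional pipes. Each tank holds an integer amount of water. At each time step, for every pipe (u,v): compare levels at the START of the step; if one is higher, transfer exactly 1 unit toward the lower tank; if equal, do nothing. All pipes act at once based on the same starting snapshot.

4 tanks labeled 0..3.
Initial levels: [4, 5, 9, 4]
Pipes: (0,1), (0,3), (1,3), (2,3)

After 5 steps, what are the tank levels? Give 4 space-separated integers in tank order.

Answer: 5 5 5 7

Derivation:
Step 1: flows [1->0,0=3,1->3,2->3] -> levels [5 3 8 6]
Step 2: flows [0->1,3->0,3->1,2->3] -> levels [5 5 7 5]
Step 3: flows [0=1,0=3,1=3,2->3] -> levels [5 5 6 6]
Step 4: flows [0=1,3->0,3->1,2=3] -> levels [6 6 6 4]
Step 5: flows [0=1,0->3,1->3,2->3] -> levels [5 5 5 7]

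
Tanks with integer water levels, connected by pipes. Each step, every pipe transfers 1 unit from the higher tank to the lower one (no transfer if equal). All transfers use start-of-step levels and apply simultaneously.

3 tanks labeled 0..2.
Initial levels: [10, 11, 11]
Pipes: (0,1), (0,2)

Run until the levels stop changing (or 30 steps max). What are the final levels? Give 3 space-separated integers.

Step 1: flows [1->0,2->0] -> levels [12 10 10]
Step 2: flows [0->1,0->2] -> levels [10 11 11]
  -> period-2 cycle: step 2 state = step 0 state; never stabilizes
  -> state at step 30: (30-0) mod 2 = 0, same as step 0 -> [10 11 11]

Answer: 10 11 11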